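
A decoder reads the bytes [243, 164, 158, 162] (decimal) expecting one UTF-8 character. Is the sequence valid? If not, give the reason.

Leading byte 0xF3 = 11110011 → 4-byte form.
Continuation bytes 0xA4=10100100, 0x9E=10011110, 0xA2=10100010 all match 10xxxxxx.
Decoded value 0xE47A2 is ≥ 0x10000 (shortest form) and not a surrogate.

valid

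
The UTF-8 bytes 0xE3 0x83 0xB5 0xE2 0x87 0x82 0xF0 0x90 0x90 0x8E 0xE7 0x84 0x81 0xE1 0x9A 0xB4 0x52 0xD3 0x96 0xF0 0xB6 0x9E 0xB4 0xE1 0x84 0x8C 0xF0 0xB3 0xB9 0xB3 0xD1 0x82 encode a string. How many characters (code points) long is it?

Byte at offset 0: 0xE3 = 11100011 → 3-byte char (#1). Advance 3.
Byte at offset 3: 0xE2 = 11100010 → 3-byte char (#2). Advance 3.
Byte at offset 6: 0xF0 = 11110000 → 4-byte char (#3). Advance 4.
Byte at offset 10: 0xE7 = 11100111 → 3-byte char (#4). Advance 3.
Byte at offset 13: 0xE1 = 11100001 → 3-byte char (#5). Advance 3.
Byte at offset 16: 0x52 = 01010010 → 1-byte char (#6). Advance 1.
Byte at offset 17: 0xD3 = 11010011 → 2-byte char (#7). Advance 2.
Byte at offset 19: 0xF0 = 11110000 → 4-byte char (#8). Advance 4.
Byte at offset 23: 0xE1 = 11100001 → 3-byte char (#9). Advance 3.
Byte at offset 26: 0xF0 = 11110000 → 4-byte char (#10). Advance 4.
Byte at offset 30: 0xD1 = 11010001 → 2-byte char (#11). Advance 2.
Reached end at offset 32 after 11 code points.

11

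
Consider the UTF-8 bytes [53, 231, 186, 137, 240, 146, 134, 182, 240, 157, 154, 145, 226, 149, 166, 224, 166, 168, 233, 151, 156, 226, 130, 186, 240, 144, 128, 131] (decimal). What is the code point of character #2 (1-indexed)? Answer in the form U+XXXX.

U+7E89

Offset 0: leading byte 0x35 = 00110101 → 1-byte char #1 = 35.
Offset 1: leading byte 0xE7 = 11100111 → 3-byte char #2 = E7 BA 89.
Leading byte 0xE7 = 11100111 matches 1110xxxx → 3-byte sequence.
Byte 1: 0xE7 = 11100111, payload 0111 (4 bits).
Byte 2: 0xBA = 10111010 (10xxxxxx ✓), payload 111010.
Byte 3: 0x89 = 10001001 (10xxxxxx ✓), payload 001001.
Concatenate: 0111111010001001 = 0x7E89 (16 bits → U+7E89).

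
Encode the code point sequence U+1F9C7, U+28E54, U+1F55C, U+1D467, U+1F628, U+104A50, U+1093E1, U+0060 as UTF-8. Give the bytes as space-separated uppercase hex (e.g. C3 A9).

U+1F9C7: 4-byte form → F0 9F A7 87.
U+28E54: 4-byte form → F0 A8 B9 94.
U+1F55C: 4-byte form → F0 9F 95 9C.
U+1D467: 4-byte form → F0 9D 91 A7.
U+1F628: 4-byte form → F0 9F 98 A8.
U+104A50: 4-byte form → F4 84 A9 90.
U+1093E1: 4-byte form → F4 89 8F A1.
U+0060: 1-byte form → 60.
Concatenated (29 bytes): F0 9F A7 87 F0 A8 B9 94 F0 9F 95 9C F0 9D 91 A7 F0 9F 98 A8 F4 84 A9 90 F4 89 8F A1 60.

F0 9F A7 87 F0 A8 B9 94 F0 9F 95 9C F0 9D 91 A7 F0 9F 98 A8 F4 84 A9 90 F4 89 8F A1 60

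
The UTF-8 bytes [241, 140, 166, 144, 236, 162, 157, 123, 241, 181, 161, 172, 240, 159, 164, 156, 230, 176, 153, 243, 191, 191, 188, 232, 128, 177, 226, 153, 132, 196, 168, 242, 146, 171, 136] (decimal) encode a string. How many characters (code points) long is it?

Byte at offset 0: 0xF1 = 11110001 → 4-byte char (#1). Advance 4.
Byte at offset 4: 0xEC = 11101100 → 3-byte char (#2). Advance 3.
Byte at offset 7: 0x7B = 01111011 → 1-byte char (#3). Advance 1.
Byte at offset 8: 0xF1 = 11110001 → 4-byte char (#4). Advance 4.
Byte at offset 12: 0xF0 = 11110000 → 4-byte char (#5). Advance 4.
Byte at offset 16: 0xE6 = 11100110 → 3-byte char (#6). Advance 3.
Byte at offset 19: 0xF3 = 11110011 → 4-byte char (#7). Advance 4.
Byte at offset 23: 0xE8 = 11101000 → 3-byte char (#8). Advance 3.
Byte at offset 26: 0xE2 = 11100010 → 3-byte char (#9). Advance 3.
Byte at offset 29: 0xC4 = 11000100 → 2-byte char (#10). Advance 2.
Byte at offset 31: 0xF2 = 11110010 → 4-byte char (#11). Advance 4.
Reached end at offset 35 after 11 code points.

11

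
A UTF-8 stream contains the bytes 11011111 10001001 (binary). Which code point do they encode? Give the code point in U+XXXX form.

U+07C9

Leading byte 0xDF = 11011111 matches 110xxxxx → 2-byte sequence.
Byte 1: 0xDF = 11011111, payload 11111 (5 bits).
Byte 2: 0x89 = 10001001 (10xxxxxx ✓), payload 001001.
Concatenate: 11111001001 = 0x7C9 (11 bits → U+07C9).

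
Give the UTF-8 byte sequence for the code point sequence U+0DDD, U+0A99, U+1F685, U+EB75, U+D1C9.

E0 B7 9D E0 AA 99 F0 9F 9A 85 EE AD B5 ED 87 89

U+0DDD: 3-byte form → E0 B7 9D.
U+0A99: 3-byte form → E0 AA 99.
U+1F685: 4-byte form → F0 9F 9A 85.
U+EB75: 3-byte form → EE AD B5.
U+D1C9: 3-byte form → ED 87 89.
Concatenated (16 bytes): E0 B7 9D E0 AA 99 F0 9F 9A 85 EE AD B5 ED 87 89.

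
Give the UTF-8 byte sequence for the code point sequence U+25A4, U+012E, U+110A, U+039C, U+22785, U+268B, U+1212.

U+25A4: 3-byte form → E2 96 A4.
U+012E: 2-byte form → C4 AE.
U+110A: 3-byte form → E1 84 8A.
U+039C: 2-byte form → CE 9C.
U+22785: 4-byte form → F0 A2 9E 85.
U+268B: 3-byte form → E2 9A 8B.
U+1212: 3-byte form → E1 88 92.
Concatenated (20 bytes): E2 96 A4 C4 AE E1 84 8A CE 9C F0 A2 9E 85 E2 9A 8B E1 88 92.

E2 96 A4 C4 AE E1 84 8A CE 9C F0 A2 9E 85 E2 9A 8B E1 88 92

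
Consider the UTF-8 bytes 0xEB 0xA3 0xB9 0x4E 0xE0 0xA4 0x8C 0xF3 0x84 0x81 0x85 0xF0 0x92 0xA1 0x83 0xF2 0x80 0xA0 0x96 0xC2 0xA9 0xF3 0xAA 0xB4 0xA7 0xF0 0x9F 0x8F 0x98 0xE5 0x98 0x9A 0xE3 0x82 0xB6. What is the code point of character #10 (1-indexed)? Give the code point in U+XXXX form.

U+561A

Offset 0: leading byte 0xEB = 11101011 → 3-byte char #1 = EB A3 B9.
Offset 3: leading byte 0x4E = 01001110 → 1-byte char #2 = 4E.
Offset 4: leading byte 0xE0 = 11100000 → 3-byte char #3 = E0 A4 8C.
Offset 7: leading byte 0xF3 = 11110011 → 4-byte char #4 = F3 84 81 85.
Offset 11: leading byte 0xF0 = 11110000 → 4-byte char #5 = F0 92 A1 83.
Offset 15: leading byte 0xF2 = 11110010 → 4-byte char #6 = F2 80 A0 96.
Offset 19: leading byte 0xC2 = 11000010 → 2-byte char #7 = C2 A9.
Offset 21: leading byte 0xF3 = 11110011 → 4-byte char #8 = F3 AA B4 A7.
Offset 25: leading byte 0xF0 = 11110000 → 4-byte char #9 = F0 9F 8F 98.
Offset 29: leading byte 0xE5 = 11100101 → 3-byte char #10 = E5 98 9A.
Leading byte 0xE5 = 11100101 matches 1110xxxx → 3-byte sequence.
Byte 1: 0xE5 = 11100101, payload 0101 (4 bits).
Byte 2: 0x98 = 10011000 (10xxxxxx ✓), payload 011000.
Byte 3: 0x9A = 10011010 (10xxxxxx ✓), payload 011010.
Concatenate: 0101011000011010 = 0x561A (16 bits → U+561A).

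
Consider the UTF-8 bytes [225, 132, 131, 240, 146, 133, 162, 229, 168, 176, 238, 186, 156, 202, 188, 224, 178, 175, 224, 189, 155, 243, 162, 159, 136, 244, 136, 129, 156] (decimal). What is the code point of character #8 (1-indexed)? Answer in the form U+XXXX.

U+E27C8

Offset 0: leading byte 0xE1 = 11100001 → 3-byte char #1 = E1 84 83.
Offset 3: leading byte 0xF0 = 11110000 → 4-byte char #2 = F0 92 85 A2.
Offset 7: leading byte 0xE5 = 11100101 → 3-byte char #3 = E5 A8 B0.
Offset 10: leading byte 0xEE = 11101110 → 3-byte char #4 = EE BA 9C.
Offset 13: leading byte 0xCA = 11001010 → 2-byte char #5 = CA BC.
Offset 15: leading byte 0xE0 = 11100000 → 3-byte char #6 = E0 B2 AF.
Offset 18: leading byte 0xE0 = 11100000 → 3-byte char #7 = E0 BD 9B.
Offset 21: leading byte 0xF3 = 11110011 → 4-byte char #8 = F3 A2 9F 88.
Leading byte 0xF3 = 11110011 matches 11110xxx → 4-byte sequence.
Byte 1: 0xF3 = 11110011, payload 011 (3 bits).
Byte 2: 0xA2 = 10100010 (10xxxxxx ✓), payload 100010.
Byte 3: 0x9F = 10011111 (10xxxxxx ✓), payload 011111.
Byte 4: 0x88 = 10001000 (10xxxxxx ✓), payload 001000.
Concatenate: 011100010011111001000 = 0xE27C8 (21 bits → U+E27C8).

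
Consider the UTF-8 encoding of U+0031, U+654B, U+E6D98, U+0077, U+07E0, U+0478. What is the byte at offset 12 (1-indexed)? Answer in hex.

1-indexed offset 12 is 0-indexed offset 11.
U+0031 → 1-byte form 31 at offsets 0–0.
U+654B → 3-byte form E6 95 8B at offsets 1–3.
U+E6D98 → 4-byte form F3 A6 B6 98 at offsets 4–7.
U+0077 → 1-byte form 77 at offsets 8–8.
U+07E0 → 2-byte form DF A0 at offsets 9–10.
U+0478 → 2-byte form D1 B8 at offsets 11–12.
Offset 11 falls in char 6's range; it's byte 1 of D1 B8 = 0xD1.

0xD1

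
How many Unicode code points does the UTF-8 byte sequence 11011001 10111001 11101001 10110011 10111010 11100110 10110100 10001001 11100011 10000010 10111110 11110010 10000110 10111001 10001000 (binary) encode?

Byte at offset 0: 0xD9 = 11011001 → 2-byte char (#1). Advance 2.
Byte at offset 2: 0xE9 = 11101001 → 3-byte char (#2). Advance 3.
Byte at offset 5: 0xE6 = 11100110 → 3-byte char (#3). Advance 3.
Byte at offset 8: 0xE3 = 11100011 → 3-byte char (#4). Advance 3.
Byte at offset 11: 0xF2 = 11110010 → 4-byte char (#5). Advance 4.
Reached end at offset 15 after 5 code points.

5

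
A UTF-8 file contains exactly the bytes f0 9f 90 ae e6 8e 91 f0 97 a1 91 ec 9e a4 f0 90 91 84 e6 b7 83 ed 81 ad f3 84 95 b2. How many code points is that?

Byte at offset 0: 0xF0 = 11110000 → 4-byte char (#1). Advance 4.
Byte at offset 4: 0xE6 = 11100110 → 3-byte char (#2). Advance 3.
Byte at offset 7: 0xF0 = 11110000 → 4-byte char (#3). Advance 4.
Byte at offset 11: 0xEC = 11101100 → 3-byte char (#4). Advance 3.
Byte at offset 14: 0xF0 = 11110000 → 4-byte char (#5). Advance 4.
Byte at offset 18: 0xE6 = 11100110 → 3-byte char (#6). Advance 3.
Byte at offset 21: 0xED = 11101101 → 3-byte char (#7). Advance 3.
Byte at offset 24: 0xF3 = 11110011 → 4-byte char (#8). Advance 4.
Reached end at offset 28 after 8 code points.

8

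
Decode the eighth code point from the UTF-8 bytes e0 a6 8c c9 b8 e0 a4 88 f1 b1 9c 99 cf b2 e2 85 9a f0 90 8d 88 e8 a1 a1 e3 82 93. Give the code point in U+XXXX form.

U+8861

Offset 0: leading byte 0xE0 = 11100000 → 3-byte char #1 = E0 A6 8C.
Offset 3: leading byte 0xC9 = 11001001 → 2-byte char #2 = C9 B8.
Offset 5: leading byte 0xE0 = 11100000 → 3-byte char #3 = E0 A4 88.
Offset 8: leading byte 0xF1 = 11110001 → 4-byte char #4 = F1 B1 9C 99.
Offset 12: leading byte 0xCF = 11001111 → 2-byte char #5 = CF B2.
Offset 14: leading byte 0xE2 = 11100010 → 3-byte char #6 = E2 85 9A.
Offset 17: leading byte 0xF0 = 11110000 → 4-byte char #7 = F0 90 8D 88.
Offset 21: leading byte 0xE8 = 11101000 → 3-byte char #8 = E8 A1 A1.
Leading byte 0xE8 = 11101000 matches 1110xxxx → 3-byte sequence.
Byte 1: 0xE8 = 11101000, payload 1000 (4 bits).
Byte 2: 0xA1 = 10100001 (10xxxxxx ✓), payload 100001.
Byte 3: 0xA1 = 10100001 (10xxxxxx ✓), payload 100001.
Concatenate: 1000100001100001 = 0x8861 (16 bits → U+8861).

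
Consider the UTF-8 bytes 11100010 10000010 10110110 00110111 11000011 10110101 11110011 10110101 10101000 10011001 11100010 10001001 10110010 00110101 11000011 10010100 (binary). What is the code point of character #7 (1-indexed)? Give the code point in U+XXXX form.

Offset 0: leading byte 0xE2 = 11100010 → 3-byte char #1 = E2 82 B6.
Offset 3: leading byte 0x37 = 00110111 → 1-byte char #2 = 37.
Offset 4: leading byte 0xC3 = 11000011 → 2-byte char #3 = C3 B5.
Offset 6: leading byte 0xF3 = 11110011 → 4-byte char #4 = F3 B5 A8 99.
Offset 10: leading byte 0xE2 = 11100010 → 3-byte char #5 = E2 89 B2.
Offset 13: leading byte 0x35 = 00110101 → 1-byte char #6 = 35.
Offset 14: leading byte 0xC3 = 11000011 → 2-byte char #7 = C3 94.
Leading byte 0xC3 = 11000011 matches 110xxxxx → 2-byte sequence.
Byte 1: 0xC3 = 11000011, payload 00011 (5 bits).
Byte 2: 0x94 = 10010100 (10xxxxxx ✓), payload 010100.
Concatenate: 00011010100 = 0xD4 (11 bits → U+00D4).

U+00D4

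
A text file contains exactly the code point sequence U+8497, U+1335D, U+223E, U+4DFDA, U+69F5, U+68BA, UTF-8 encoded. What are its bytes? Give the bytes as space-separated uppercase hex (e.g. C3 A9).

U+8497: 3-byte form → E8 92 97.
U+1335D: 4-byte form → F0 93 8D 9D.
U+223E: 3-byte form → E2 88 BE.
U+4DFDA: 4-byte form → F1 8D BF 9A.
U+69F5: 3-byte form → E6 A7 B5.
U+68BA: 3-byte form → E6 A2 BA.
Concatenated (20 bytes): E8 92 97 F0 93 8D 9D E2 88 BE F1 8D BF 9A E6 A7 B5 E6 A2 BA.

E8 92 97 F0 93 8D 9D E2 88 BE F1 8D BF 9A E6 A7 B5 E6 A2 BA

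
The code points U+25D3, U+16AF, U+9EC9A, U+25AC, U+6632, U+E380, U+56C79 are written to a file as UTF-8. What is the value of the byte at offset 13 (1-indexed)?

1-indexed offset 13 is 0-indexed offset 12.
U+25D3 → 3-byte form E2 97 93 at offsets 0–2.
U+16AF → 3-byte form E1 9A AF at offsets 3–5.
U+9EC9A → 4-byte form F2 9E B2 9A at offsets 6–9.
U+25AC → 3-byte form E2 96 AC at offsets 10–12.
Offset 12 falls in char 4's range; it's byte 3 of E2 96 AC = 0xAC.

0xAC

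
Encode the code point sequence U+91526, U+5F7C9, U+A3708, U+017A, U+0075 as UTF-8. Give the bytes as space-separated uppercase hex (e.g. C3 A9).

F2 91 94 A6 F1 9F 9F 89 F2 A3 9C 88 C5 BA 75

U+91526: 4-byte form → F2 91 94 A6.
U+5F7C9: 4-byte form → F1 9F 9F 89.
U+A3708: 4-byte form → F2 A3 9C 88.
U+017A: 2-byte form → C5 BA.
U+0075: 1-byte form → 75.
Concatenated (15 bytes): F2 91 94 A6 F1 9F 9F 89 F2 A3 9C 88 C5 BA 75.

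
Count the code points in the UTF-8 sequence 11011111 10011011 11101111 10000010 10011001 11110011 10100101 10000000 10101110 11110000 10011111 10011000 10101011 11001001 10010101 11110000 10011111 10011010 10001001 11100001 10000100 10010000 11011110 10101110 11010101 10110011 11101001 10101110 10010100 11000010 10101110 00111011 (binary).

Byte at offset 0: 0xDF = 11011111 → 2-byte char (#1). Advance 2.
Byte at offset 2: 0xEF = 11101111 → 3-byte char (#2). Advance 3.
Byte at offset 5: 0xF3 = 11110011 → 4-byte char (#3). Advance 4.
Byte at offset 9: 0xF0 = 11110000 → 4-byte char (#4). Advance 4.
Byte at offset 13: 0xC9 = 11001001 → 2-byte char (#5). Advance 2.
Byte at offset 15: 0xF0 = 11110000 → 4-byte char (#6). Advance 4.
Byte at offset 19: 0xE1 = 11100001 → 3-byte char (#7). Advance 3.
Byte at offset 22: 0xDE = 11011110 → 2-byte char (#8). Advance 2.
Byte at offset 24: 0xD5 = 11010101 → 2-byte char (#9). Advance 2.
Byte at offset 26: 0xE9 = 11101001 → 3-byte char (#10). Advance 3.
Byte at offset 29: 0xC2 = 11000010 → 2-byte char (#11). Advance 2.
Byte at offset 31: 0x3B = 00111011 → 1-byte char (#12). Advance 1.
Reached end at offset 32 after 12 code points.

12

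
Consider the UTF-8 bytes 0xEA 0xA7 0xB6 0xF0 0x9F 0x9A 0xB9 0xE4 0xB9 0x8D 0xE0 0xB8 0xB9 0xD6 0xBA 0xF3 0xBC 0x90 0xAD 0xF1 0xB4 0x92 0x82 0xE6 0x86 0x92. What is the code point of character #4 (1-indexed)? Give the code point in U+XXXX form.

Offset 0: leading byte 0xEA = 11101010 → 3-byte char #1 = EA A7 B6.
Offset 3: leading byte 0xF0 = 11110000 → 4-byte char #2 = F0 9F 9A B9.
Offset 7: leading byte 0xE4 = 11100100 → 3-byte char #3 = E4 B9 8D.
Offset 10: leading byte 0xE0 = 11100000 → 3-byte char #4 = E0 B8 B9.
Leading byte 0xE0 = 11100000 matches 1110xxxx → 3-byte sequence.
Byte 1: 0xE0 = 11100000, payload 0000 (4 bits).
Byte 2: 0xB8 = 10111000 (10xxxxxx ✓), payload 111000.
Byte 3: 0xB9 = 10111001 (10xxxxxx ✓), payload 111001.
Concatenate: 0000111000111001 = 0xE39 (16 bits → U+0E39).

U+0E39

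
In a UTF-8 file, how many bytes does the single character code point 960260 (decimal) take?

U+EA704 = 0xEA704. UTF-8 uses 1 byte below 0x80, 2 below 0x800, 3 below 0x10000, 4 up to 0x10FFFF. 0xEA704 is in U+10000–U+10FFFF → 4 bytes.

4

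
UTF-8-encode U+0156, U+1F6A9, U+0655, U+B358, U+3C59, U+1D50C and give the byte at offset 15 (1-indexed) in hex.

0xF0

1-indexed offset 15 is 0-indexed offset 14.
U+0156 → 2-byte form C5 96 at offsets 0–1.
U+1F6A9 → 4-byte form F0 9F 9A A9 at offsets 2–5.
U+0655 → 2-byte form D9 95 at offsets 6–7.
U+B358 → 3-byte form EB 8D 98 at offsets 8–10.
U+3C59 → 3-byte form E3 B1 99 at offsets 11–13.
U+1D50C → 4-byte form F0 9D 94 8C at offsets 14–17.
Offset 14 falls in char 6's range; it's byte 1 of F0 9D 94 8C = 0xF0.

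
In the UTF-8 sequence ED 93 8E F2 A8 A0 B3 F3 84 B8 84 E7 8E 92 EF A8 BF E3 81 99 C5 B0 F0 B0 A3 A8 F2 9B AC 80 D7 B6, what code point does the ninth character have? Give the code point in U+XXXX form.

U+9BB00

Offset 0: leading byte 0xED = 11101101 → 3-byte char #1 = ED 93 8E.
Offset 3: leading byte 0xF2 = 11110010 → 4-byte char #2 = F2 A8 A0 B3.
Offset 7: leading byte 0xF3 = 11110011 → 4-byte char #3 = F3 84 B8 84.
Offset 11: leading byte 0xE7 = 11100111 → 3-byte char #4 = E7 8E 92.
Offset 14: leading byte 0xEF = 11101111 → 3-byte char #5 = EF A8 BF.
Offset 17: leading byte 0xE3 = 11100011 → 3-byte char #6 = E3 81 99.
Offset 20: leading byte 0xC5 = 11000101 → 2-byte char #7 = C5 B0.
Offset 22: leading byte 0xF0 = 11110000 → 4-byte char #8 = F0 B0 A3 A8.
Offset 26: leading byte 0xF2 = 11110010 → 4-byte char #9 = F2 9B AC 80.
Leading byte 0xF2 = 11110010 matches 11110xxx → 4-byte sequence.
Byte 1: 0xF2 = 11110010, payload 010 (3 bits).
Byte 2: 0x9B = 10011011 (10xxxxxx ✓), payload 011011.
Byte 3: 0xAC = 10101100 (10xxxxxx ✓), payload 101100.
Byte 4: 0x80 = 10000000 (10xxxxxx ✓), payload 000000.
Concatenate: 010011011101100000000 = 0x9BB00 (21 bits → U+9BB00).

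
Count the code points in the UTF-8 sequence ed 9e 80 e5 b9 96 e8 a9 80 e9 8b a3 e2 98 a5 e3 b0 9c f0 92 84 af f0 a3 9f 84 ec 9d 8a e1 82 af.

10

Byte at offset 0: 0xED = 11101101 → 3-byte char (#1). Advance 3.
Byte at offset 3: 0xE5 = 11100101 → 3-byte char (#2). Advance 3.
Byte at offset 6: 0xE8 = 11101000 → 3-byte char (#3). Advance 3.
Byte at offset 9: 0xE9 = 11101001 → 3-byte char (#4). Advance 3.
Byte at offset 12: 0xE2 = 11100010 → 3-byte char (#5). Advance 3.
Byte at offset 15: 0xE3 = 11100011 → 3-byte char (#6). Advance 3.
Byte at offset 18: 0xF0 = 11110000 → 4-byte char (#7). Advance 4.
Byte at offset 22: 0xF0 = 11110000 → 4-byte char (#8). Advance 4.
Byte at offset 26: 0xEC = 11101100 → 3-byte char (#9). Advance 3.
Byte at offset 29: 0xE1 = 11100001 → 3-byte char (#10). Advance 3.
Reached end at offset 32 after 10 code points.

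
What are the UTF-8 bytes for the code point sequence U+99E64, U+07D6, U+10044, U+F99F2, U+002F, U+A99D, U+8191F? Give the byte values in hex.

U+99E64: 4-byte form → F2 99 B9 A4.
U+07D6: 2-byte form → DF 96.
U+10044: 4-byte form → F0 90 81 84.
U+F99F2: 4-byte form → F3 B9 A7 B2.
U+002F: 1-byte form → 2F.
U+A99D: 3-byte form → EA A6 9D.
U+8191F: 4-byte form → F2 81 A4 9F.
Concatenated (22 bytes): F2 99 B9 A4 DF 96 F0 90 81 84 F3 B9 A7 B2 2F EA A6 9D F2 81 A4 9F.

F2 99 B9 A4 DF 96 F0 90 81 84 F3 B9 A7 B2 2F EA A6 9D F2 81 A4 9F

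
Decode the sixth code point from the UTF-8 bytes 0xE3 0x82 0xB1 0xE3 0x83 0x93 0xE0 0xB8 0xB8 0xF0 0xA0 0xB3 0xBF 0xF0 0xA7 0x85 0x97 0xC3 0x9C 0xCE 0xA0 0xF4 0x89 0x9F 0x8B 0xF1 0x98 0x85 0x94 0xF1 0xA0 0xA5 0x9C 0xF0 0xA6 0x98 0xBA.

Offset 0: leading byte 0xE3 = 11100011 → 3-byte char #1 = E3 82 B1.
Offset 3: leading byte 0xE3 = 11100011 → 3-byte char #2 = E3 83 93.
Offset 6: leading byte 0xE0 = 11100000 → 3-byte char #3 = E0 B8 B8.
Offset 9: leading byte 0xF0 = 11110000 → 4-byte char #4 = F0 A0 B3 BF.
Offset 13: leading byte 0xF0 = 11110000 → 4-byte char #5 = F0 A7 85 97.
Offset 17: leading byte 0xC3 = 11000011 → 2-byte char #6 = C3 9C.
Leading byte 0xC3 = 11000011 matches 110xxxxx → 2-byte sequence.
Byte 1: 0xC3 = 11000011, payload 00011 (5 bits).
Byte 2: 0x9C = 10011100 (10xxxxxx ✓), payload 011100.
Concatenate: 00011011100 = 0xDC (11 bits → U+00DC).

U+00DC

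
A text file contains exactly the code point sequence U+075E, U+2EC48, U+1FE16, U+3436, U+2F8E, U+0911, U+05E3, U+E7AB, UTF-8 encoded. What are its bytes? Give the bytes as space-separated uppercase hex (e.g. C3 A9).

U+075E: 2-byte form → DD 9E.
U+2EC48: 4-byte form → F0 AE B1 88.
U+1FE16: 4-byte form → F0 9F B8 96.
U+3436: 3-byte form → E3 90 B6.
U+2F8E: 3-byte form → E2 BE 8E.
U+0911: 3-byte form → E0 A4 91.
U+05E3: 2-byte form → D7 A3.
U+E7AB: 3-byte form → EE 9E AB.
Concatenated (24 bytes): DD 9E F0 AE B1 88 F0 9F B8 96 E3 90 B6 E2 BE 8E E0 A4 91 D7 A3 EE 9E AB.

DD 9E F0 AE B1 88 F0 9F B8 96 E3 90 B6 E2 BE 8E E0 A4 91 D7 A3 EE 9E AB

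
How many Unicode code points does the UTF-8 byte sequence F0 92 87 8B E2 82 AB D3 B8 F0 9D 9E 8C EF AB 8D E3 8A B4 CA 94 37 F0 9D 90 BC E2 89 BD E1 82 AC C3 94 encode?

12

Byte at offset 0: 0xF0 = 11110000 → 4-byte char (#1). Advance 4.
Byte at offset 4: 0xE2 = 11100010 → 3-byte char (#2). Advance 3.
Byte at offset 7: 0xD3 = 11010011 → 2-byte char (#3). Advance 2.
Byte at offset 9: 0xF0 = 11110000 → 4-byte char (#4). Advance 4.
Byte at offset 13: 0xEF = 11101111 → 3-byte char (#5). Advance 3.
Byte at offset 16: 0xE3 = 11100011 → 3-byte char (#6). Advance 3.
Byte at offset 19: 0xCA = 11001010 → 2-byte char (#7). Advance 2.
Byte at offset 21: 0x37 = 00110111 → 1-byte char (#8). Advance 1.
Byte at offset 22: 0xF0 = 11110000 → 4-byte char (#9). Advance 4.
Byte at offset 26: 0xE2 = 11100010 → 3-byte char (#10). Advance 3.
Byte at offset 29: 0xE1 = 11100001 → 3-byte char (#11). Advance 3.
Byte at offset 32: 0xC3 = 11000011 → 2-byte char (#12). Advance 2.
Reached end at offset 34 after 12 code points.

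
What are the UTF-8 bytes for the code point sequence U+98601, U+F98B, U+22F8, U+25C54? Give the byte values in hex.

F2 98 98 81 EF A6 8B E2 8B B8 F0 A5 B1 94

U+98601: 4-byte form → F2 98 98 81.
U+F98B: 3-byte form → EF A6 8B.
U+22F8: 3-byte form → E2 8B B8.
U+25C54: 4-byte form → F0 A5 B1 94.
Concatenated (14 bytes): F2 98 98 81 EF A6 8B E2 8B B8 F0 A5 B1 94.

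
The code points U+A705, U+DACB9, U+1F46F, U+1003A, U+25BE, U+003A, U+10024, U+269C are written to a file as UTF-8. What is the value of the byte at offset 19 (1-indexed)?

0x3A

1-indexed offset 19 is 0-indexed offset 18.
U+A705 → 3-byte form EA 9C 85 at offsets 0–2.
U+DACB9 → 4-byte form F3 9A B2 B9 at offsets 3–6.
U+1F46F → 4-byte form F0 9F 91 AF at offsets 7–10.
U+1003A → 4-byte form F0 90 80 BA at offsets 11–14.
U+25BE → 3-byte form E2 96 BE at offsets 15–17.
U+003A → 1-byte form 3A at offsets 18–18.
Offset 18 falls in char 6's range; it's byte 1 of 3A = 0x3A.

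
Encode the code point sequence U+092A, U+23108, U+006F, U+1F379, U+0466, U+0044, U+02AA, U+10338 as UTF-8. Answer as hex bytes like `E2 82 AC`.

U+092A: 3-byte form → E0 A4 AA.
U+23108: 4-byte form → F0 A3 84 88.
U+006F: 1-byte form → 6F.
U+1F379: 4-byte form → F0 9F 8D B9.
U+0466: 2-byte form → D1 A6.
U+0044: 1-byte form → 44.
U+02AA: 2-byte form → CA AA.
U+10338: 4-byte form → F0 90 8C B8.
Concatenated (21 bytes): E0 A4 AA F0 A3 84 88 6F F0 9F 8D B9 D1 A6 44 CA AA F0 90 8C B8.

E0 A4 AA F0 A3 84 88 6F F0 9F 8D B9 D1 A6 44 CA AA F0 90 8C B8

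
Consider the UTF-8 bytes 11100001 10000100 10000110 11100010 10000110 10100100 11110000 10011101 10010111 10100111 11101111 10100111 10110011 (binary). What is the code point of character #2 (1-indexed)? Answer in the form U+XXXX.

Offset 0: leading byte 0xE1 = 11100001 → 3-byte char #1 = E1 84 86.
Offset 3: leading byte 0xE2 = 11100010 → 3-byte char #2 = E2 86 A4.
Leading byte 0xE2 = 11100010 matches 1110xxxx → 3-byte sequence.
Byte 1: 0xE2 = 11100010, payload 0010 (4 bits).
Byte 2: 0x86 = 10000110 (10xxxxxx ✓), payload 000110.
Byte 3: 0xA4 = 10100100 (10xxxxxx ✓), payload 100100.
Concatenate: 0010000110100100 = 0x21A4 (16 bits → U+21A4).

U+21A4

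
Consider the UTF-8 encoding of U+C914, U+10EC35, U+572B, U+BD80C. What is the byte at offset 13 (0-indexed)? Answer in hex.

U+C914 → 3-byte form EC A4 94 at offsets 0–2.
U+10EC35 → 4-byte form F4 8E B0 B5 at offsets 3–6.
U+572B → 3-byte form E5 9C AB at offsets 7–9.
U+BD80C → 4-byte form F2 BD A0 8C at offsets 10–13.
Offset 13 falls in char 4's range; it's byte 4 of F2 BD A0 8C = 0x8C.

0x8C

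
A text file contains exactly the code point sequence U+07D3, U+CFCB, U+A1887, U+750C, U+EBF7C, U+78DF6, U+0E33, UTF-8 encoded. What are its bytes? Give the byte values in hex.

U+07D3: 2-byte form → DF 93.
U+CFCB: 3-byte form → EC BF 8B.
U+A1887: 4-byte form → F2 A1 A2 87.
U+750C: 3-byte form → E7 94 8C.
U+EBF7C: 4-byte form → F3 AB BD BC.
U+78DF6: 4-byte form → F1 B8 B7 B6.
U+0E33: 3-byte form → E0 B8 B3.
Concatenated (23 bytes): DF 93 EC BF 8B F2 A1 A2 87 E7 94 8C F3 AB BD BC F1 B8 B7 B6 E0 B8 B3.

DF 93 EC BF 8B F2 A1 A2 87 E7 94 8C F3 AB BD BC F1 B8 B7 B6 E0 B8 B3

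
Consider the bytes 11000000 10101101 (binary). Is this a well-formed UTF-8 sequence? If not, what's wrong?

invalid (overlong encoding)

Leading byte 0xC0 = 11000000 → 2-byte form.
Continuation bytes all match 10xxxxxx. Payload decodes to 0x2D.
But 0x2D < 0x80, the minimum for a 2-byte sequence — this is an overlong encoding.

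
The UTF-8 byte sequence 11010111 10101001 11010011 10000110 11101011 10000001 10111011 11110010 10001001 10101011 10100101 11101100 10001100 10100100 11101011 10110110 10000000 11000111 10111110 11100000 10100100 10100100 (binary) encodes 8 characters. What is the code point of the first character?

Offset 0: leading byte 0xD7 = 11010111 → 2-byte char #1 = D7 A9.
Leading byte 0xD7 = 11010111 matches 110xxxxx → 2-byte sequence.
Byte 1: 0xD7 = 11010111, payload 10111 (5 bits).
Byte 2: 0xA9 = 10101001 (10xxxxxx ✓), payload 101001.
Concatenate: 10111101001 = 0x5E9 (11 bits → U+05E9).

U+05E9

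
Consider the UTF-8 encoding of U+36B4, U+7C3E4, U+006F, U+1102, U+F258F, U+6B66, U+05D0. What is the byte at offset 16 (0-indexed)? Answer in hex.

0xAD

U+36B4 → 3-byte form E3 9A B4 at offsets 0–2.
U+7C3E4 → 4-byte form F1 BC 8F A4 at offsets 3–6.
U+006F → 1-byte form 6F at offsets 7–7.
U+1102 → 3-byte form E1 84 82 at offsets 8–10.
U+F258F → 4-byte form F3 B2 96 8F at offsets 11–14.
U+6B66 → 3-byte form E6 AD A6 at offsets 15–17.
Offset 16 falls in char 6's range; it's byte 2 of E6 AD A6 = 0xAD.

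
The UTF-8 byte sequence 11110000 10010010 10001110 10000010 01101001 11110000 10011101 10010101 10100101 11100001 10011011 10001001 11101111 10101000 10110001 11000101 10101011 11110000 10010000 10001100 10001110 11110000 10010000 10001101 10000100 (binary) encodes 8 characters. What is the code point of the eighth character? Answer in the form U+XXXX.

Offset 0: leading byte 0xF0 = 11110000 → 4-byte char #1 = F0 92 8E 82.
Offset 4: leading byte 0x69 = 01101001 → 1-byte char #2 = 69.
Offset 5: leading byte 0xF0 = 11110000 → 4-byte char #3 = F0 9D 95 A5.
Offset 9: leading byte 0xE1 = 11100001 → 3-byte char #4 = E1 9B 89.
Offset 12: leading byte 0xEF = 11101111 → 3-byte char #5 = EF A8 B1.
Offset 15: leading byte 0xC5 = 11000101 → 2-byte char #6 = C5 AB.
Offset 17: leading byte 0xF0 = 11110000 → 4-byte char #7 = F0 90 8C 8E.
Offset 21: leading byte 0xF0 = 11110000 → 4-byte char #8 = F0 90 8D 84.
Leading byte 0xF0 = 11110000 matches 11110xxx → 4-byte sequence.
Byte 1: 0xF0 = 11110000, payload 000 (3 bits).
Byte 2: 0x90 = 10010000 (10xxxxxx ✓), payload 010000.
Byte 3: 0x8D = 10001101 (10xxxxxx ✓), payload 001101.
Byte 4: 0x84 = 10000100 (10xxxxxx ✓), payload 000100.
Concatenate: 000010000001101000100 = 0x10344 (21 bits → U+10344).

U+10344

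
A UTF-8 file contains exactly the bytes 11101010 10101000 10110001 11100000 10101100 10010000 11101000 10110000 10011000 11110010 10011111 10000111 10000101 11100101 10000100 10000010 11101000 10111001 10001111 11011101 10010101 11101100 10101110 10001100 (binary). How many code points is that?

8

Byte at offset 0: 0xEA = 11101010 → 3-byte char (#1). Advance 3.
Byte at offset 3: 0xE0 = 11100000 → 3-byte char (#2). Advance 3.
Byte at offset 6: 0xE8 = 11101000 → 3-byte char (#3). Advance 3.
Byte at offset 9: 0xF2 = 11110010 → 4-byte char (#4). Advance 4.
Byte at offset 13: 0xE5 = 11100101 → 3-byte char (#5). Advance 3.
Byte at offset 16: 0xE8 = 11101000 → 3-byte char (#6). Advance 3.
Byte at offset 19: 0xDD = 11011101 → 2-byte char (#7). Advance 2.
Byte at offset 21: 0xEC = 11101100 → 3-byte char (#8). Advance 3.
Reached end at offset 24 after 8 code points.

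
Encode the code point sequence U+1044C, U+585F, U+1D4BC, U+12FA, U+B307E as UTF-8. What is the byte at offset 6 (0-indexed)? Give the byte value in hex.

U+1044C → 4-byte form F0 90 91 8C at offsets 0–3.
U+585F → 3-byte form E5 A1 9F at offsets 4–6.
Offset 6 falls in char 2's range; it's byte 3 of E5 A1 9F = 0x9F.

0x9F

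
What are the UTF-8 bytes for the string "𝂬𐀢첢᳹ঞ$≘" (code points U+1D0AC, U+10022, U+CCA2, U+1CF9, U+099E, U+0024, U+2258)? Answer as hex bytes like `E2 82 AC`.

F0 9D 82 AC F0 90 80 A2 EC B2 A2 E1 B3 B9 E0 A6 9E 24 E2 89 98

U+1D0AC: 4-byte form → F0 9D 82 AC.
U+10022: 4-byte form → F0 90 80 A2.
U+CCA2: 3-byte form → EC B2 A2.
U+1CF9: 3-byte form → E1 B3 B9.
U+099E: 3-byte form → E0 A6 9E.
U+0024: 1-byte form → 24.
U+2258: 3-byte form → E2 89 98.
Concatenated (21 bytes): F0 9D 82 AC F0 90 80 A2 EC B2 A2 E1 B3 B9 E0 A6 9E 24 E2 89 98.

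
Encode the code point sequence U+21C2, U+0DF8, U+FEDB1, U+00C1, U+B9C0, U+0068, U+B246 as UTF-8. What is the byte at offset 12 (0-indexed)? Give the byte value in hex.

0xEB

U+21C2 → 3-byte form E2 87 82 at offsets 0–2.
U+0DF8 → 3-byte form E0 B7 B8 at offsets 3–5.
U+FEDB1 → 4-byte form F3 BE B6 B1 at offsets 6–9.
U+00C1 → 2-byte form C3 81 at offsets 10–11.
U+B9C0 → 3-byte form EB A7 80 at offsets 12–14.
Offset 12 falls in char 5's range; it's byte 1 of EB A7 80 = 0xEB.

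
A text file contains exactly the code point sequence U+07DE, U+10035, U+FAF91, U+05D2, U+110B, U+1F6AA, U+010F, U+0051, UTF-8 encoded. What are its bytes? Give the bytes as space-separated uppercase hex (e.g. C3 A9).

DF 9E F0 90 80 B5 F3 BA BE 91 D7 92 E1 84 8B F0 9F 9A AA C4 8F 51

U+07DE: 2-byte form → DF 9E.
U+10035: 4-byte form → F0 90 80 B5.
U+FAF91: 4-byte form → F3 BA BE 91.
U+05D2: 2-byte form → D7 92.
U+110B: 3-byte form → E1 84 8B.
U+1F6AA: 4-byte form → F0 9F 9A AA.
U+010F: 2-byte form → C4 8F.
U+0051: 1-byte form → 51.
Concatenated (22 bytes): DF 9E F0 90 80 B5 F3 BA BE 91 D7 92 E1 84 8B F0 9F 9A AA C4 8F 51.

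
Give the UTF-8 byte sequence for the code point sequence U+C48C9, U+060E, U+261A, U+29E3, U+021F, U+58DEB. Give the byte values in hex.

U+C48C9: 4-byte form → F3 84 A3 89.
U+060E: 2-byte form → D8 8E.
U+261A: 3-byte form → E2 98 9A.
U+29E3: 3-byte form → E2 A7 A3.
U+021F: 2-byte form → C8 9F.
U+58DEB: 4-byte form → F1 98 B7 AB.
Concatenated (18 bytes): F3 84 A3 89 D8 8E E2 98 9A E2 A7 A3 C8 9F F1 98 B7 AB.

F3 84 A3 89 D8 8E E2 98 9A E2 A7 A3 C8 9F F1 98 B7 AB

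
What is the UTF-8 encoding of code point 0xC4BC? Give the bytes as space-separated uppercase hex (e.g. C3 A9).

EC 92 BC

U+C4BC = 0xC4BC = 50364 decimal. In range U+0800–U+FFFF → 3-byte form: 1110xxxx 10xxxxxx 10xxxxxx.
Binary (16 bits): 1100010010111100.
Split 4+6+6: 1100 | 010010 | 111100.
Byte 1: 11101100 = 0xEC.
Byte 2: 10010010 = 0x92.
Byte 3: 10111100 = 0xBC.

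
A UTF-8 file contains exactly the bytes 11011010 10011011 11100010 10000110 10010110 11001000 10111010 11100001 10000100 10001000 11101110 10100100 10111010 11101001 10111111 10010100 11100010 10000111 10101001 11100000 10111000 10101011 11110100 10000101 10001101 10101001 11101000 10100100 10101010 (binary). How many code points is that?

10

Byte at offset 0: 0xDA = 11011010 → 2-byte char (#1). Advance 2.
Byte at offset 2: 0xE2 = 11100010 → 3-byte char (#2). Advance 3.
Byte at offset 5: 0xC8 = 11001000 → 2-byte char (#3). Advance 2.
Byte at offset 7: 0xE1 = 11100001 → 3-byte char (#4). Advance 3.
Byte at offset 10: 0xEE = 11101110 → 3-byte char (#5). Advance 3.
Byte at offset 13: 0xE9 = 11101001 → 3-byte char (#6). Advance 3.
Byte at offset 16: 0xE2 = 11100010 → 3-byte char (#7). Advance 3.
Byte at offset 19: 0xE0 = 11100000 → 3-byte char (#8). Advance 3.
Byte at offset 22: 0xF4 = 11110100 → 4-byte char (#9). Advance 4.
Byte at offset 26: 0xE8 = 11101000 → 3-byte char (#10). Advance 3.
Reached end at offset 29 after 10 code points.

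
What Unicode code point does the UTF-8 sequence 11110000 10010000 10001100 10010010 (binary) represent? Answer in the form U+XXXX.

Leading byte 0xF0 = 11110000 matches 11110xxx → 4-byte sequence.
Byte 1: 0xF0 = 11110000, payload 000 (3 bits).
Byte 2: 0x90 = 10010000 (10xxxxxx ✓), payload 010000.
Byte 3: 0x8C = 10001100 (10xxxxxx ✓), payload 001100.
Byte 4: 0x92 = 10010010 (10xxxxxx ✓), payload 010010.
Concatenate: 000010000001100010010 = 0x10312 (21 bits → U+10312).

U+10312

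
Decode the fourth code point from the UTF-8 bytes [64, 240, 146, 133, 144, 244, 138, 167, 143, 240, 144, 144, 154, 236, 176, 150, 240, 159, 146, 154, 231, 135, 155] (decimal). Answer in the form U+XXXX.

Offset 0: leading byte 0x40 = 01000000 → 1-byte char #1 = 40.
Offset 1: leading byte 0xF0 = 11110000 → 4-byte char #2 = F0 92 85 90.
Offset 5: leading byte 0xF4 = 11110100 → 4-byte char #3 = F4 8A A7 8F.
Offset 9: leading byte 0xF0 = 11110000 → 4-byte char #4 = F0 90 90 9A.
Leading byte 0xF0 = 11110000 matches 11110xxx → 4-byte sequence.
Byte 1: 0xF0 = 11110000, payload 000 (3 bits).
Byte 2: 0x90 = 10010000 (10xxxxxx ✓), payload 010000.
Byte 3: 0x90 = 10010000 (10xxxxxx ✓), payload 010000.
Byte 4: 0x9A = 10011010 (10xxxxxx ✓), payload 011010.
Concatenate: 000010000010000011010 = 0x1041A (21 bits → U+1041A).

U+1041A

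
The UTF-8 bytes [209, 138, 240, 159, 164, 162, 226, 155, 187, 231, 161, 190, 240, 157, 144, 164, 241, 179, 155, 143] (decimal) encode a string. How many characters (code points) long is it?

Byte at offset 0: 0xD1 = 11010001 → 2-byte char (#1). Advance 2.
Byte at offset 2: 0xF0 = 11110000 → 4-byte char (#2). Advance 4.
Byte at offset 6: 0xE2 = 11100010 → 3-byte char (#3). Advance 3.
Byte at offset 9: 0xE7 = 11100111 → 3-byte char (#4). Advance 3.
Byte at offset 12: 0xF0 = 11110000 → 4-byte char (#5). Advance 4.
Byte at offset 16: 0xF1 = 11110001 → 4-byte char (#6). Advance 4.
Reached end at offset 20 after 6 code points.

6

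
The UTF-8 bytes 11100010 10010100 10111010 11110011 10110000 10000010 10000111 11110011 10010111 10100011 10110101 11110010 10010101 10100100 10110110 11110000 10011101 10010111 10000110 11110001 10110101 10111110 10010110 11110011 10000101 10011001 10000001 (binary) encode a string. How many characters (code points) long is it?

Byte at offset 0: 0xE2 = 11100010 → 3-byte char (#1). Advance 3.
Byte at offset 3: 0xF3 = 11110011 → 4-byte char (#2). Advance 4.
Byte at offset 7: 0xF3 = 11110011 → 4-byte char (#3). Advance 4.
Byte at offset 11: 0xF2 = 11110010 → 4-byte char (#4). Advance 4.
Byte at offset 15: 0xF0 = 11110000 → 4-byte char (#5). Advance 4.
Byte at offset 19: 0xF1 = 11110001 → 4-byte char (#6). Advance 4.
Byte at offset 23: 0xF3 = 11110011 → 4-byte char (#7). Advance 4.
Reached end at offset 27 after 7 code points.

7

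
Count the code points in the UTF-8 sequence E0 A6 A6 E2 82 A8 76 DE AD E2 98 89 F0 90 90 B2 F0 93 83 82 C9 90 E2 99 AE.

9

Byte at offset 0: 0xE0 = 11100000 → 3-byte char (#1). Advance 3.
Byte at offset 3: 0xE2 = 11100010 → 3-byte char (#2). Advance 3.
Byte at offset 6: 0x76 = 01110110 → 1-byte char (#3). Advance 1.
Byte at offset 7: 0xDE = 11011110 → 2-byte char (#4). Advance 2.
Byte at offset 9: 0xE2 = 11100010 → 3-byte char (#5). Advance 3.
Byte at offset 12: 0xF0 = 11110000 → 4-byte char (#6). Advance 4.
Byte at offset 16: 0xF0 = 11110000 → 4-byte char (#7). Advance 4.
Byte at offset 20: 0xC9 = 11001001 → 2-byte char (#8). Advance 2.
Byte at offset 22: 0xE2 = 11100010 → 3-byte char (#9). Advance 3.
Reached end at offset 25 after 9 code points.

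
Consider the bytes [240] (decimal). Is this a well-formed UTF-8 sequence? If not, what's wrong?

Leading byte 0xF0 = 11110000 → 4-byte form, but only 1 byte is present.

invalid (sequence truncated)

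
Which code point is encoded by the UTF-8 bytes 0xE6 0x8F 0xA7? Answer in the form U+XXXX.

U+63E7

Leading byte 0xE6 = 11100110 matches 1110xxxx → 3-byte sequence.
Byte 1: 0xE6 = 11100110, payload 0110 (4 bits).
Byte 2: 0x8F = 10001111 (10xxxxxx ✓), payload 001111.
Byte 3: 0xA7 = 10100111 (10xxxxxx ✓), payload 100111.
Concatenate: 0110001111100111 = 0x63E7 (16 bits → U+63E7).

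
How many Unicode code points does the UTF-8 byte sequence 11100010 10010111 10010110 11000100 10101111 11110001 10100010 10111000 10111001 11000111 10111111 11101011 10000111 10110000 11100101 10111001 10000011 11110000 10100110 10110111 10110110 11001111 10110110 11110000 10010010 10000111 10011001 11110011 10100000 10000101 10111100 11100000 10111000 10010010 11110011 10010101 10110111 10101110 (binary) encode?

12

Byte at offset 0: 0xE2 = 11100010 → 3-byte char (#1). Advance 3.
Byte at offset 3: 0xC4 = 11000100 → 2-byte char (#2). Advance 2.
Byte at offset 5: 0xF1 = 11110001 → 4-byte char (#3). Advance 4.
Byte at offset 9: 0xC7 = 11000111 → 2-byte char (#4). Advance 2.
Byte at offset 11: 0xEB = 11101011 → 3-byte char (#5). Advance 3.
Byte at offset 14: 0xE5 = 11100101 → 3-byte char (#6). Advance 3.
Byte at offset 17: 0xF0 = 11110000 → 4-byte char (#7). Advance 4.
Byte at offset 21: 0xCF = 11001111 → 2-byte char (#8). Advance 2.
Byte at offset 23: 0xF0 = 11110000 → 4-byte char (#9). Advance 4.
Byte at offset 27: 0xF3 = 11110011 → 4-byte char (#10). Advance 4.
Byte at offset 31: 0xE0 = 11100000 → 3-byte char (#11). Advance 3.
Byte at offset 34: 0xF3 = 11110011 → 4-byte char (#12). Advance 4.
Reached end at offset 38 after 12 code points.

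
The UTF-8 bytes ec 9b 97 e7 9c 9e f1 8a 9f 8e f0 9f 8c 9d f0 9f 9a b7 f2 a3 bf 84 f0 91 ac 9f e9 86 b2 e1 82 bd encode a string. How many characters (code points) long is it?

Byte at offset 0: 0xEC = 11101100 → 3-byte char (#1). Advance 3.
Byte at offset 3: 0xE7 = 11100111 → 3-byte char (#2). Advance 3.
Byte at offset 6: 0xF1 = 11110001 → 4-byte char (#3). Advance 4.
Byte at offset 10: 0xF0 = 11110000 → 4-byte char (#4). Advance 4.
Byte at offset 14: 0xF0 = 11110000 → 4-byte char (#5). Advance 4.
Byte at offset 18: 0xF2 = 11110010 → 4-byte char (#6). Advance 4.
Byte at offset 22: 0xF0 = 11110000 → 4-byte char (#7). Advance 4.
Byte at offset 26: 0xE9 = 11101001 → 3-byte char (#8). Advance 3.
Byte at offset 29: 0xE1 = 11100001 → 3-byte char (#9). Advance 3.
Reached end at offset 32 after 9 code points.

9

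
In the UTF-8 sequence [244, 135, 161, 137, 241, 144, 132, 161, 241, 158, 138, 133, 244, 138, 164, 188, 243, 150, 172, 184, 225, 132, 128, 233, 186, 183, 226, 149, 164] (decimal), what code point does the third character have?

U+5E285

Offset 0: leading byte 0xF4 = 11110100 → 4-byte char #1 = F4 87 A1 89.
Offset 4: leading byte 0xF1 = 11110001 → 4-byte char #2 = F1 90 84 A1.
Offset 8: leading byte 0xF1 = 11110001 → 4-byte char #3 = F1 9E 8A 85.
Leading byte 0xF1 = 11110001 matches 11110xxx → 4-byte sequence.
Byte 1: 0xF1 = 11110001, payload 001 (3 bits).
Byte 2: 0x9E = 10011110 (10xxxxxx ✓), payload 011110.
Byte 3: 0x8A = 10001010 (10xxxxxx ✓), payload 001010.
Byte 4: 0x85 = 10000101 (10xxxxxx ✓), payload 000101.
Concatenate: 001011110001010000101 = 0x5E285 (21 bits → U+5E285).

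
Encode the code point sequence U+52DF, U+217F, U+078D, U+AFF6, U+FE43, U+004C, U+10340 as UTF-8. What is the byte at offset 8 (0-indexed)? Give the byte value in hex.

U+52DF → 3-byte form E5 8B 9F at offsets 0–2.
U+217F → 3-byte form E2 85 BF at offsets 3–5.
U+078D → 2-byte form DE 8D at offsets 6–7.
U+AFF6 → 3-byte form EA BF B6 at offsets 8–10.
Offset 8 falls in char 4's range; it's byte 1 of EA BF B6 = 0xEA.

0xEA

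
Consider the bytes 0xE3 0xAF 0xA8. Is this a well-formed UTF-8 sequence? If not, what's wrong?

Leading byte 0xE3 = 11100011 → 3-byte form.
Continuation bytes 0xAF=10101111, 0xA8=10101000 all match 10xxxxxx.
Decoded value 0x3BE8 is ≥ 0x800 (shortest form) and not a surrogate.

valid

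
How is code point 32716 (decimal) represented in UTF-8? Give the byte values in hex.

E7 BF 8C

U+7FCC = 0x7FCC = 32716 decimal. In range U+0800–U+FFFF → 3-byte form: 1110xxxx 10xxxxxx 10xxxxxx.
Binary (16 bits): 0111111111001100.
Split 4+6+6: 0111 | 111111 | 001100.
Byte 1: 11100111 = 0xE7.
Byte 2: 10111111 = 0xBF.
Byte 3: 10001100 = 0x8C.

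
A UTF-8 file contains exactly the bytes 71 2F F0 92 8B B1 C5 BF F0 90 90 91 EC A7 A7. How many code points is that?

6

Byte at offset 0: 0x71 = 01110001 → 1-byte char (#1). Advance 1.
Byte at offset 1: 0x2F = 00101111 → 1-byte char (#2). Advance 1.
Byte at offset 2: 0xF0 = 11110000 → 4-byte char (#3). Advance 4.
Byte at offset 6: 0xC5 = 11000101 → 2-byte char (#4). Advance 2.
Byte at offset 8: 0xF0 = 11110000 → 4-byte char (#5). Advance 4.
Byte at offset 12: 0xEC = 11101100 → 3-byte char (#6). Advance 3.
Reached end at offset 15 after 6 code points.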